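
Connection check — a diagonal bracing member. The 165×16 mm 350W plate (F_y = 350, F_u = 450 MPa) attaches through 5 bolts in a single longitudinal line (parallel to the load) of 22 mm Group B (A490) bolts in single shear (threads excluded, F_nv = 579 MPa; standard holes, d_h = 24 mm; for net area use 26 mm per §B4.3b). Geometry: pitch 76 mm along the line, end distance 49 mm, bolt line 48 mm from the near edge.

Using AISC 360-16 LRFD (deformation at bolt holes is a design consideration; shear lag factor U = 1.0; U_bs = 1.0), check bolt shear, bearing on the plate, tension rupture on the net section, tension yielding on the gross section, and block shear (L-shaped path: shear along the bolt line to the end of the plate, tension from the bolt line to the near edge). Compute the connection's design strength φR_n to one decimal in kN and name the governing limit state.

Bolt shear: A_b = π(22)²/4 = 380.13 mm². φR_n = 0.75 × 579 × 380.13 × 5 × 1 = 825.4 kN.
Bearing (16 mm plate, F_u = 450 MPa): end bolts L_c = 49 − 24/2 = 37, R_n = min(1.2×37×16×450, 2.4×22×16×450) = 319.68 kN/bolt; interior L_c = 76 − 24 = 52, R_n = 380.16 kN/bolt. φR_n = 0.75 × (1×319.68 + 4×380.16) = 1380.2 kN.
Tension rupture (net): A_n = (165 − 1×26)×16 = 2224 mm² (U = 1.0, A_e = A_n). φR_n = 0.75 × 450 × 2224 = 750.6 kN.
Tension yield (gross): A_g = 165×16 = 2640 mm². φR_n = 0.90 × 350 × 2640 = 831.6 kN.
Block shear: shear path 1×[49+4×76] = 1×353 mm, A_gv = 5648, A_nv = 1×(353 − 4.5×26)×16 = 3776 mm²; tension to near edge: (48 − 0.5×26)×16 = 560 mm². R_n = min(0.6×450×3776, 0.6×350×5648) + 1.0×450×560 = min(1019.5, 1186.1) + 252 = 1271.5 kN. φR_n = 0.75 × 1271.5 = 953.6 kN.
Governing: min(825.4, 1380.2, 750.6, 831.6, 953.6) = 750.6 kN → net-section rupture.

750.6 kN (net-section rupture governs)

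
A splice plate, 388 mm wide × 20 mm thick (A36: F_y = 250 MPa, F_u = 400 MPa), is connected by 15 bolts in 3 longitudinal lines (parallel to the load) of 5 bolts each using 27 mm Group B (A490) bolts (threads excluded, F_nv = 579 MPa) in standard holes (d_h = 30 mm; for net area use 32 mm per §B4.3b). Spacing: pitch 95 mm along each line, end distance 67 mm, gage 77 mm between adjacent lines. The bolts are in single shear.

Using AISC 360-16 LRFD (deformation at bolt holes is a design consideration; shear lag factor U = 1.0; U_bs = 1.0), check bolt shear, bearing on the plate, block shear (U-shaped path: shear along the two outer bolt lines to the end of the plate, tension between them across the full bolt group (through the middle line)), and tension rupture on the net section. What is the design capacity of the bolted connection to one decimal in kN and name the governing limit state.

Bolt shear: A_b = π(27)²/4 = 572.56 mm². φR_n = 0.75 × 579 × 572.56 × 15 × 1 = 3729.5 kN.
Bearing (20 mm plate, F_u = 400 MPa): end bolts L_c = 67 − 30/2 = 52, R_n = min(1.2×52×20×400, 2.4×27×20×400) = 499.2 kN/bolt; interior L_c = 95 − 30 = 65, R_n = 518.4 kN/bolt. φR_n = 0.75 × (3×499.2 + 12×518.4) = 5788.8 kN.
Block shear: shear path 2×[67+4×95] = 2×447 mm, A_gv = 17880, A_nv = 2×(447 − 4.5×32)×20 = 12120 mm²; tension across gage: (154 − 2×32)×20 = 1800 mm². R_n = min(0.6×400×12120, 0.6×250×17880) + 1.0×400×1800 = min(2908.8, 2682) + 720 = 3402 kN. φR_n = 0.75 × 3402 = 2551.5 kN.
Tension rupture (net): A_n = (388 − 3×32)×20 = 5840 mm² (U = 1.0, A_e = A_n). φR_n = 0.75 × 400 × 5840 = 1752.0 kN.
Governing: min(3729.5, 5788.8, 2551.5, 1752.0) = 1752.0 kN → net-section rupture.

1752.0 kN (net-section rupture governs)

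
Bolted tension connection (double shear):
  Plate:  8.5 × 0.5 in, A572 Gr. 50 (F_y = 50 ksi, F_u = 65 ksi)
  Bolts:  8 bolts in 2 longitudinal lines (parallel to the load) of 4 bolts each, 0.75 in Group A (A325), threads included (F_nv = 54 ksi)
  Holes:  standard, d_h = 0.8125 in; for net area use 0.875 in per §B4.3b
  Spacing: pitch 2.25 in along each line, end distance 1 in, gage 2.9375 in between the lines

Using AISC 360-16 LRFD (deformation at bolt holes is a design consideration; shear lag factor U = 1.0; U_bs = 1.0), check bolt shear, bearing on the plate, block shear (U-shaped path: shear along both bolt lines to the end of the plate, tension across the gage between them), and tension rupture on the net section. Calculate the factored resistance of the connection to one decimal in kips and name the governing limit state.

Bolt shear: A_b = π(0.75)²/4 = 0.44179 in². φR_n = 0.75 × 54 × 0.44179 × 8 × 2 = 286.3 kips.
Bearing (0.5 in plate, F_u = 65 ksi): end bolts L_c = 1 − 0.8125/2 = 0.59375, R_n = min(1.2×0.59375×0.5×65, 2.4×0.75×0.5×65) = 23.156 kips/bolt; interior L_c = 2.25 − 0.8125 = 1.4375, R_n = 56.063 kips/bolt. φR_n = 0.75 × (2×23.156 + 6×56.063) = 287.0 kips.
Block shear: shear path 2×[1+3×2.25] = 2×7.75 in, A_gv = 7.75, A_nv = 2×(7.75 − 3.5×0.875)×0.5 = 4.6875 in²; tension across gage: (2.9375 − 1×0.875)×0.5 = 1.0313 in². R_n = min(0.6×65×4.6875, 0.6×50×7.75) + 1.0×65×1.0313 = min(182.81, 232.5) + 67.035 = 249.85 kips. φR_n = 0.75 × 249.85 = 187.4 kips.
Tension rupture (net): A_n = (8.5 − 2×0.875)×0.5 = 3.375 in² (U = 1.0, A_e = A_n). φR_n = 0.75 × 65 × 3.375 = 164.5 kips.
Governing: min(286.3, 287.0, 187.4, 164.5) = 164.5 kips → net-section rupture.

164.5 kips (net-section rupture governs)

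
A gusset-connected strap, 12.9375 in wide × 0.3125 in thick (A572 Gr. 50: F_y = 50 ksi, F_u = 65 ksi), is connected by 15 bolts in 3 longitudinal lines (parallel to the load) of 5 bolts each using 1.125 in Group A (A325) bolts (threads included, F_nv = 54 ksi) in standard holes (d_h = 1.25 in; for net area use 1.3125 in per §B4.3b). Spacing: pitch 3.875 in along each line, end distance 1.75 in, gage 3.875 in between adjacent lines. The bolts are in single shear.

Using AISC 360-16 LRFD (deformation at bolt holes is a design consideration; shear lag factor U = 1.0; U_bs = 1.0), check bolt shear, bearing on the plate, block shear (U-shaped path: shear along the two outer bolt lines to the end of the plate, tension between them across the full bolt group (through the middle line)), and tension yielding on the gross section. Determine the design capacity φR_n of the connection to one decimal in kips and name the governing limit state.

Bolt shear: A_b = π(1.125)²/4 = 0.99402 in². φR_n = 0.75 × 54 × 0.99402 × 15 × 1 = 603.9 kips.
Bearing (0.3125 in plate, F_u = 65 ksi): end bolts L_c = 1.75 − 1.25/2 = 1.125, R_n = min(1.2×1.125×0.3125×65, 2.4×1.125×0.3125×65) = 27.422 kips/bolt; interior L_c = 3.875 − 1.25 = 2.625, R_n = 54.844 kips/bolt. φR_n = 0.75 × (3×27.422 + 12×54.844) = 555.3 kips.
Block shear: shear path 2×[1.75+4×3.875] = 2×17.25 in, A_gv = 10.781, A_nv = 2×(17.25 − 4.5×1.3125)×0.3125 = 7.0898 in²; tension across gage: (7.75 − 2×1.3125)×0.3125 = 1.6016 in². R_n = min(0.6×65×7.0898, 0.6×50×10.781) + 1.0×65×1.6016 = min(276.5, 323.43) + 104.1 = 380.6 kips. φR_n = 0.75 × 380.6 = 285.5 kips.
Tension yield (gross): A_g = 12.9375×0.3125 = 4.043 in². φR_n = 0.90 × 50 × 4.043 = 181.9 kips.
Governing: min(603.9, 555.3, 285.5, 181.9) = 181.9 kips → gross-section yield.

181.9 kips (gross-section yield governs)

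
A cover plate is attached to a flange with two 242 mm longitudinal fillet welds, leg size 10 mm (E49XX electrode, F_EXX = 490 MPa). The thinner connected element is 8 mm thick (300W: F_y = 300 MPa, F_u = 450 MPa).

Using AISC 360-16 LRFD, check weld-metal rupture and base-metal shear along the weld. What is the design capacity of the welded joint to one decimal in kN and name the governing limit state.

Weld metal: throat = 0.707×10 = 7.07 mm, L = 2×242 = 484 mm. φR_n = 0.75 × 0.6 × 490 × 7.07 × 484 = 754.5 kN.
Base metal shear (8 mm plate): yield φR_n = 1.0×0.6×300×8×484 = 697.0 kN; rupture φR_n = 0.75×0.6×450×8×484 = 784.1 kN; take 697.0 kN (yield).
Governing: min(754.5, 697.0) = 697.0 kN → base-metal shear.

697.0 kN (base-metal shear governs)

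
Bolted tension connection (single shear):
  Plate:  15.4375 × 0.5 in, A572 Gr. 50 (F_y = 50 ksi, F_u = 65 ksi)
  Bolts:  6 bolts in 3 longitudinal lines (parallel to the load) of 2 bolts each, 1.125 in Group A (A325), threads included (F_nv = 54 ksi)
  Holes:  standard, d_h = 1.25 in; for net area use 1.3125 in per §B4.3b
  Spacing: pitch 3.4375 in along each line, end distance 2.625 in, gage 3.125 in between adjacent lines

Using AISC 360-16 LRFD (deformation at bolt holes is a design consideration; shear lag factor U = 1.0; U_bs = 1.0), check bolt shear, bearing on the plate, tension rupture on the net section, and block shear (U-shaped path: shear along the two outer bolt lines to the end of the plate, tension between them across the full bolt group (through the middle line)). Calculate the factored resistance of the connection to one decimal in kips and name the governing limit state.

Bolt shear: A_b = π(1.125)²/4 = 0.99402 in². φR_n = 0.75 × 54 × 0.99402 × 6 × 1 = 241.5 kips.
Bearing (0.5 in plate, F_u = 65 ksi): end bolts L_c = 2.625 − 1.25/2 = 2, R_n = min(1.2×2×0.5×65, 2.4×1.125×0.5×65) = 78 kips/bolt; interior L_c = 3.4375 − 1.25 = 2.1875, R_n = 85.313 kips/bolt. φR_n = 0.75 × (3×78 + 3×85.313) = 367.5 kips.
Tension rupture (net): A_n = (15.4375 − 3×1.3125)×0.5 = 5.75 in² (U = 1.0, A_e = A_n). φR_n = 0.75 × 65 × 5.75 = 280.3 kips.
Block shear: shear path 2×[2.625+1×3.4375] = 2×6.0625 in, A_gv = 6.0625, A_nv = 2×(6.0625 − 1.5×1.3125)×0.5 = 4.0938 in²; tension across gage: (6.25 − 2×1.3125)×0.5 = 1.8125 in². R_n = min(0.6×65×4.0938, 0.6×50×6.0625) + 1.0×65×1.8125 = min(159.66, 181.88) + 117.81 = 277.47 kips. φR_n = 0.75 × 277.47 = 208.1 kips.
Governing: min(241.5, 367.5, 280.3, 208.1) = 208.1 kips → block shear.

208.1 kips (block shear governs)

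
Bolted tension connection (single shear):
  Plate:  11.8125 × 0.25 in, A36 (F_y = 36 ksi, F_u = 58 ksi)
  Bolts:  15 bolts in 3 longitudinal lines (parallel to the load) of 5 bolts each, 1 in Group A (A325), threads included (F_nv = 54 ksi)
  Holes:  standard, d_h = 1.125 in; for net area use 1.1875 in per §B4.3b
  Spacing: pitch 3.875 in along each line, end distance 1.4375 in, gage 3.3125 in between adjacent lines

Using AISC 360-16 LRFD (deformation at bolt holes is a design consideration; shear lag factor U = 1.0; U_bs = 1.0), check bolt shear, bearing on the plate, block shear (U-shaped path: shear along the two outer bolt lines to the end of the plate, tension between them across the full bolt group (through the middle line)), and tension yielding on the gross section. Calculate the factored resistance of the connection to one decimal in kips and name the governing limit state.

95.7 kips (gross-section yield governs)

Bolt shear: A_b = π(1)²/4 = 0.7854 in². φR_n = 0.75 × 54 × 0.7854 × 15 × 1 = 477.1 kips.
Bearing (0.25 in plate, F_u = 58 ksi): end bolts L_c = 1.4375 − 1.125/2 = 0.875, R_n = min(1.2×0.875×0.25×58, 2.4×1×0.25×58) = 15.225 kips/bolt; interior L_c = 3.875 − 1.125 = 2.75, R_n = 34.8 kips/bolt. φR_n = 0.75 × (3×15.225 + 12×34.8) = 347.5 kips.
Block shear: shear path 2×[1.4375+4×3.875] = 2×16.9375 in, A_gv = 8.4688, A_nv = 2×(16.9375 − 4.5×1.1875)×0.25 = 5.7969 in²; tension across gage: (6.625 − 2×1.1875)×0.25 = 1.0625 in². R_n = min(0.6×58×5.7969, 0.6×36×8.4688) + 1.0×58×1.0625 = min(201.73, 182.93) + 61.625 = 244.56 kips. φR_n = 0.75 × 244.56 = 183.4 kips.
Tension yield (gross): A_g = 11.8125×0.25 = 2.9531 in². φR_n = 0.90 × 36 × 2.9531 = 95.7 kips.
Governing: min(477.1, 347.5, 183.4, 95.7) = 95.7 kips → gross-section yield.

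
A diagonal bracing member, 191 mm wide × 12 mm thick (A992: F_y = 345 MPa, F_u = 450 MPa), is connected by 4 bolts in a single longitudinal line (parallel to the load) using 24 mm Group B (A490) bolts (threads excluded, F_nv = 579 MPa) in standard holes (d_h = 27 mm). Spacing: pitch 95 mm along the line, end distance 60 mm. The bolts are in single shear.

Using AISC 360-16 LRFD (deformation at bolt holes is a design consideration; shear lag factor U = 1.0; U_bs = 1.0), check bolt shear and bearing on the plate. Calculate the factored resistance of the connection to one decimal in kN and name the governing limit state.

Bolt shear: A_b = π(24)²/4 = 452.39 mm². φR_n = 0.75 × 579 × 452.39 × 4 × 1 = 785.8 kN.
Bearing (12 mm plate, F_u = 450 MPa): end bolts L_c = 60 − 27/2 = 46.5, R_n = min(1.2×46.5×12×450, 2.4×24×12×450) = 301.32 kN/bolt; interior L_c = 95 − 27 = 68, R_n = 311.04 kN/bolt. φR_n = 0.75 × (1×301.32 + 3×311.04) = 925.8 kN.
Governing: min(785.8, 925.8) = 785.8 kN → bolt shear.

785.8 kN (bolt shear governs)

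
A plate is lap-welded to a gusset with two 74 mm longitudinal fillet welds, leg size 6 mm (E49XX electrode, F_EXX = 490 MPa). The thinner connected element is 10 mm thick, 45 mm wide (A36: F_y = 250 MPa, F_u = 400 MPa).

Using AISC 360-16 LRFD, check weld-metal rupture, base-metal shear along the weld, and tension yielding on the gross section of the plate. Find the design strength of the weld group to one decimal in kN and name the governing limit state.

101.3 kN (gross-section yield governs)

Weld metal: throat = 0.707×6 = 4.242 mm, L = 2×74 = 148 mm. φR_n = 0.75 × 0.6 × 490 × 4.242 × 148 = 138.4 kN.
Base metal shear (10 mm plate): yield φR_n = 1.0×0.6×250×10×148 = 222.0 kN; rupture φR_n = 0.75×0.6×400×10×148 = 266.4 kN; take 222.0 kN (yield).
Tension yield (gross): A_g = 45×10 = 450 mm². φR_n = 0.90 × 250 × 450 = 101.3 kN.
Governing: min(138.4, 222.0, 101.3) = 101.3 kN → gross-section yield.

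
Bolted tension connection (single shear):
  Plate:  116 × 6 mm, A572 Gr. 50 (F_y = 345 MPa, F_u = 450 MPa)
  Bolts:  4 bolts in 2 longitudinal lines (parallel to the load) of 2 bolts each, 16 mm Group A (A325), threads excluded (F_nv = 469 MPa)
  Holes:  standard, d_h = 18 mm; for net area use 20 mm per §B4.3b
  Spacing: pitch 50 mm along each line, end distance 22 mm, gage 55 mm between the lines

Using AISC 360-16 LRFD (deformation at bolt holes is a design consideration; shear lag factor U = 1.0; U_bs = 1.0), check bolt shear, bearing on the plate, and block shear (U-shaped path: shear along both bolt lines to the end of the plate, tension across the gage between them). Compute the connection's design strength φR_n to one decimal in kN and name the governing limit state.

Bolt shear: A_b = π(16)²/4 = 201.06 mm². φR_n = 0.75 × 469 × 201.06 × 4 × 1 = 282.9 kN.
Bearing (6 mm plate, F_u = 450 MPa): end bolts L_c = 22 − 18/2 = 13, R_n = min(1.2×13×6×450, 2.4×16×6×450) = 42.12 kN/bolt; interior L_c = 50 − 18 = 32, R_n = 103.68 kN/bolt. φR_n = 0.75 × (2×42.12 + 2×103.68) = 218.7 kN.
Block shear: shear path 2×[22+1×50] = 2×72 mm, A_gv = 864, A_nv = 2×(72 − 1.5×20)×6 = 504 mm²; tension across gage: (55 − 1×20)×6 = 210 mm². R_n = min(0.6×450×504, 0.6×345×864) + 1.0×450×210 = min(136.08, 178.85) + 94.5 = 230.58 kN. φR_n = 0.75 × 230.58 = 172.9 kN.
Governing: min(282.9, 218.7, 172.9) = 172.9 kN → block shear.

172.9 kN (block shear governs)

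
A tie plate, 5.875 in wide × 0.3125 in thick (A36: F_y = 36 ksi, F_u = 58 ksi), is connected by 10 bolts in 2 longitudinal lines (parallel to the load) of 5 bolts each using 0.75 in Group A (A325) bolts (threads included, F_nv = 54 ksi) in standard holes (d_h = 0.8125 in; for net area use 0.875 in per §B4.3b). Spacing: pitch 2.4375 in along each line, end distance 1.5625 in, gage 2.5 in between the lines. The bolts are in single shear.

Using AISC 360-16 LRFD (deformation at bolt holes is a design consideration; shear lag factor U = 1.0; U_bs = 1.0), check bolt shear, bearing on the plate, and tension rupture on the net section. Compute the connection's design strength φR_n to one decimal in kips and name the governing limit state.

Bolt shear: A_b = π(0.75)²/4 = 0.44179 in². φR_n = 0.75 × 54 × 0.44179 × 10 × 1 = 178.9 kips.
Bearing (0.3125 in plate, F_u = 58 ksi): end bolts L_c = 1.5625 − 0.8125/2 = 1.15625, R_n = min(1.2×1.15625×0.3125×58, 2.4×0.75×0.3125×58) = 25.148 kips/bolt; interior L_c = 2.4375 − 0.8125 = 1.625, R_n = 32.625 kips/bolt. φR_n = 0.75 × (2×25.148 + 8×32.625) = 233.5 kips.
Tension rupture (net): A_n = (5.875 − 2×0.875)×0.3125 = 1.2891 in² (U = 1.0, A_e = A_n). φR_n = 0.75 × 58 × 1.2891 = 56.1 kips.
Governing: min(178.9, 233.5, 56.1) = 56.1 kips → net-section rupture.

56.1 kips (net-section rupture governs)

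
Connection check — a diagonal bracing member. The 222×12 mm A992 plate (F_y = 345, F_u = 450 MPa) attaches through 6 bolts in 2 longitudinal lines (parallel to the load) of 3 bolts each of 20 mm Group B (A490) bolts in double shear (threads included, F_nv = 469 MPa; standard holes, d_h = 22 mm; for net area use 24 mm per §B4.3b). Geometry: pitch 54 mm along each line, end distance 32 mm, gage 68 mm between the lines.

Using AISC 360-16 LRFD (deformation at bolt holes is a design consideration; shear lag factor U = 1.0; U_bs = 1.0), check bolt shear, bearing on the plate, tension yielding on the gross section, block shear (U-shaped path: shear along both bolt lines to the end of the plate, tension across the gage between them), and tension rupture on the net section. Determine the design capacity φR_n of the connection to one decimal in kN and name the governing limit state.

567.0 kN (block shear governs)

Bolt shear: A_b = π(20)²/4 = 314.16 mm². φR_n = 0.75 × 469 × 314.16 × 6 × 2 = 1326.1 kN.
Bearing (12 mm plate, F_u = 450 MPa): end bolts L_c = 32 − 22/2 = 21, R_n = min(1.2×21×12×450, 2.4×20×12×450) = 136.08 kN/bolt; interior L_c = 54 − 22 = 32, R_n = 207.36 kN/bolt. φR_n = 0.75 × (2×136.08 + 4×207.36) = 826.2 kN.
Tension yield (gross): A_g = 222×12 = 2664 mm². φR_n = 0.90 × 345 × 2664 = 827.2 kN.
Block shear: shear path 2×[32+2×54] = 2×140 mm, A_gv = 3360, A_nv = 2×(140 − 2.5×24)×12 = 1920 mm²; tension across gage: (68 − 1×24)×12 = 528 mm². R_n = min(0.6×450×1920, 0.6×345×3360) + 1.0×450×528 = min(518.4, 695.52) + 237.6 = 756 kN. φR_n = 0.75 × 756 = 567.0 kN.
Tension rupture (net): A_n = (222 − 2×24)×12 = 2088 mm² (U = 1.0, A_e = A_n). φR_n = 0.75 × 450 × 2088 = 704.7 kN.
Governing: min(1326.1, 826.2, 827.2, 567.0, 704.7) = 567.0 kN → block shear.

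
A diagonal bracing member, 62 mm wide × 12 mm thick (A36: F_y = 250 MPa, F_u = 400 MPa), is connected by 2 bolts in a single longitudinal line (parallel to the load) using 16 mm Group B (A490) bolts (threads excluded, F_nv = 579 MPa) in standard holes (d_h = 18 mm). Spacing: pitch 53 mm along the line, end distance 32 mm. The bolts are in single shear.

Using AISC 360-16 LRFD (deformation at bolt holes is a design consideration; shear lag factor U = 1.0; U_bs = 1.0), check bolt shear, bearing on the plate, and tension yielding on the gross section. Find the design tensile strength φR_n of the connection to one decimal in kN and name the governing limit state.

167.4 kN (gross-section yield governs)

Bolt shear: A_b = π(16)²/4 = 201.06 mm². φR_n = 0.75 × 579 × 201.06 × 2 × 1 = 174.6 kN.
Bearing (12 mm plate, F_u = 400 MPa): end bolts L_c = 32 − 18/2 = 23, R_n = min(1.2×23×12×400, 2.4×16×12×400) = 132.48 kN/bolt; interior L_c = 53 − 18 = 35, R_n = 184.32 kN/bolt. φR_n = 0.75 × (1×132.48 + 1×184.32) = 237.6 kN.
Tension yield (gross): A_g = 62×12 = 744 mm². φR_n = 0.90 × 250 × 744 = 167.4 kN.
Governing: min(174.6, 237.6, 167.4) = 167.4 kN → gross-section yield.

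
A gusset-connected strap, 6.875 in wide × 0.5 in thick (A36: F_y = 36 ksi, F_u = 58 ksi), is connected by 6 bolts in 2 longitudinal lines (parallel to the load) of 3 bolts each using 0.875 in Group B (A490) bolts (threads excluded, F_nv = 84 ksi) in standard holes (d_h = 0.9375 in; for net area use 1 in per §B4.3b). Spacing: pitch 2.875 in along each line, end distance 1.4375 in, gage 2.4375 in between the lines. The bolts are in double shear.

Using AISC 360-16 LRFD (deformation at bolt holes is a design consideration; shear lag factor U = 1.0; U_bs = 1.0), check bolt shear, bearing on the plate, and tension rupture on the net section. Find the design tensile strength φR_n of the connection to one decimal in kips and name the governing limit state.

Bolt shear: A_b = π(0.875)²/4 = 0.60132 in². φR_n = 0.75 × 84 × 0.60132 × 6 × 2 = 454.6 kips.
Bearing (0.5 in plate, F_u = 58 ksi): end bolts L_c = 1.4375 − 0.9375/2 = 0.96875, R_n = min(1.2×0.96875×0.5×58, 2.4×0.875×0.5×58) = 33.713 kips/bolt; interior L_c = 2.875 − 0.9375 = 1.9375, R_n = 60.9 kips/bolt. φR_n = 0.75 × (2×33.713 + 4×60.9) = 233.3 kips.
Tension rupture (net): A_n = (6.875 − 2×1)×0.5 = 2.4375 in² (U = 1.0, A_e = A_n). φR_n = 0.75 × 58 × 2.4375 = 106.0 kips.
Governing: min(454.6, 233.3, 106.0) = 106.0 kips → net-section rupture.

106.0 kips (net-section rupture governs)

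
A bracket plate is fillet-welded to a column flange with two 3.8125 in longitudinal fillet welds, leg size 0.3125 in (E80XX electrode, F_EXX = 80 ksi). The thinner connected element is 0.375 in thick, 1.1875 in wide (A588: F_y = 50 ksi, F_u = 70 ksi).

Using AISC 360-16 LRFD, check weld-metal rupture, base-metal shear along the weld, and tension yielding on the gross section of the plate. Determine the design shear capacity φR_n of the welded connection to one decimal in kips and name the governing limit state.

20.0 kips (gross-section yield governs)

Weld metal: throat = 0.707×0.3125 = 0.22094 in, L = 2×3.8125 = 7.625 in. φR_n = 0.75 × 0.6 × 80 × 0.22094 × 7.625 = 60.6 kips.
Base metal shear (0.375 in plate): yield φR_n = 1.0×0.6×50×0.375×7.625 = 85.8 kips; rupture φR_n = 0.75×0.6×70×0.375×7.625 = 90.1 kips; take 85.8 kips (yield).
Tension yield (gross): A_g = 1.1875×0.375 = 0.44531 in². φR_n = 0.90 × 50 × 0.44531 = 20.0 kips.
Governing: min(60.6, 85.8, 20.0) = 20.0 kips → gross-section yield.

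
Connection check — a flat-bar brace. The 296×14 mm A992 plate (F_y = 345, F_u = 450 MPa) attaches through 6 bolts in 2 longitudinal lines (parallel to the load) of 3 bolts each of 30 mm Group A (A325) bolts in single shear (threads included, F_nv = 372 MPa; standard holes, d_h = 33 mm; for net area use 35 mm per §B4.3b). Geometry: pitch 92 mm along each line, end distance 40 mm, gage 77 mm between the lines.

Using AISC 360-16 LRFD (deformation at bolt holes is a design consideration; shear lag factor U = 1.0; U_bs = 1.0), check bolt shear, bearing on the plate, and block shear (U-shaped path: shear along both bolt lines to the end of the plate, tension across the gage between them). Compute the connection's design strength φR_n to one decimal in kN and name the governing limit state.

Bolt shear: A_b = π(30)²/4 = 706.86 mm². φR_n = 0.75 × 372 × 706.86 × 6 × 1 = 1183.3 kN.
Bearing (14 mm plate, F_u = 450 MPa): end bolts L_c = 40 − 33/2 = 23.5, R_n = min(1.2×23.5×14×450, 2.4×30×14×450) = 177.66 kN/bolt; interior L_c = 92 − 33 = 59, R_n = 446.04 kN/bolt. φR_n = 0.75 × (2×177.66 + 4×446.04) = 1604.6 kN.
Block shear: shear path 2×[40+2×92] = 2×224 mm, A_gv = 6272, A_nv = 2×(224 − 2.5×35)×14 = 3822 mm²; tension across gage: (77 − 1×35)×14 = 588 mm². R_n = min(0.6×450×3822, 0.6×345×6272) + 1.0×450×588 = min(1031.9, 1298.3) + 264.6 = 1296.5 kN. φR_n = 0.75 × 1296.5 = 972.4 kN.
Governing: min(1183.3, 1604.6, 972.4) = 972.4 kN → block shear.

972.4 kN (block shear governs)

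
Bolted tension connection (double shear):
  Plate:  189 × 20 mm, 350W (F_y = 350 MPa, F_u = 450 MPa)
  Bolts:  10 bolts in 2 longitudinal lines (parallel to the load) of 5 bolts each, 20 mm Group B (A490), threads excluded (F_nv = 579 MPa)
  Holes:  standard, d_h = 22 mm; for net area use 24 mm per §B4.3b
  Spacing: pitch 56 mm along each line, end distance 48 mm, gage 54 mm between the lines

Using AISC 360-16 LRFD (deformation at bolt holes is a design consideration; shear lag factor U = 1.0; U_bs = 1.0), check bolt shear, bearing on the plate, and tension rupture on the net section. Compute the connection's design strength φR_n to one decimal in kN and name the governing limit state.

Bolt shear: A_b = π(20)²/4 = 314.16 mm². φR_n = 0.75 × 579 × 314.16 × 10 × 2 = 2728.5 kN.
Bearing (20 mm plate, F_u = 450 MPa): end bolts L_c = 48 − 22/2 = 37, R_n = min(1.2×37×20×450, 2.4×20×20×450) = 399.6 kN/bolt; interior L_c = 56 − 22 = 34, R_n = 367.2 kN/bolt. φR_n = 0.75 × (2×399.6 + 8×367.2) = 2802.6 kN.
Tension rupture (net): A_n = (189 − 2×24)×20 = 2820 mm² (U = 1.0, A_e = A_n). φR_n = 0.75 × 450 × 2820 = 951.8 kN.
Governing: min(2728.5, 2802.6, 951.8) = 951.8 kN → net-section rupture.

951.8 kN (net-section rupture governs)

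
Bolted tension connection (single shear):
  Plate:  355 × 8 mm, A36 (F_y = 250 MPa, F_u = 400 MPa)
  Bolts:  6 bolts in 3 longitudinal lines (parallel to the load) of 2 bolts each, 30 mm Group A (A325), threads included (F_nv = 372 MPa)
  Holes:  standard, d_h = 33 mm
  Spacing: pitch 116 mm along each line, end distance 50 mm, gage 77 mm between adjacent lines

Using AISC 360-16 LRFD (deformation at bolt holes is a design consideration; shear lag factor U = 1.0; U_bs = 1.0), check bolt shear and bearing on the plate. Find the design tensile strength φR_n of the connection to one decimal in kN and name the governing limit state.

Bolt shear: A_b = π(30)²/4 = 706.86 mm². φR_n = 0.75 × 372 × 706.86 × 6 × 1 = 1183.3 kN.
Bearing (8 mm plate, F_u = 400 MPa): end bolts L_c = 50 − 33/2 = 33.5, R_n = min(1.2×33.5×8×400, 2.4×30×8×400) = 128.64 kN/bolt; interior L_c = 116 − 33 = 83, R_n = 230.4 kN/bolt. φR_n = 0.75 × (3×128.64 + 3×230.4) = 807.8 kN.
Governing: min(1183.3, 807.8) = 807.8 kN → bearing.

807.8 kN (bearing governs)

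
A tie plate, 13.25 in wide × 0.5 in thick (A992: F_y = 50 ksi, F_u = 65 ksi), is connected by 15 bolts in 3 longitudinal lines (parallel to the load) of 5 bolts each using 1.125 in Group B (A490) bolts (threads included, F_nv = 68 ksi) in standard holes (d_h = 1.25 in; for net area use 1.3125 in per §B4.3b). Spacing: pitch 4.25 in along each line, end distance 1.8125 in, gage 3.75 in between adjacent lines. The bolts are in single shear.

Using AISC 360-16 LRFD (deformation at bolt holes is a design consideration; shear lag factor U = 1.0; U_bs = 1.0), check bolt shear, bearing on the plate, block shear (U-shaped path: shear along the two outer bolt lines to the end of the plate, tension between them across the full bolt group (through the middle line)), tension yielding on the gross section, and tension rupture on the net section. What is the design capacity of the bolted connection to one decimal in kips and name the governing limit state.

227.0 kips (net-section rupture governs)

Bolt shear: A_b = π(1.125)²/4 = 0.99402 in². φR_n = 0.75 × 68 × 0.99402 × 15 × 1 = 760.4 kips.
Bearing (0.5 in plate, F_u = 65 ksi): end bolts L_c = 1.8125 − 1.25/2 = 1.1875, R_n = min(1.2×1.1875×0.5×65, 2.4×1.125×0.5×65) = 46.313 kips/bolt; interior L_c = 4.25 − 1.25 = 3, R_n = 87.75 kips/bolt. φR_n = 0.75 × (3×46.313 + 12×87.75) = 894.0 kips.
Block shear: shear path 2×[1.8125+4×4.25] = 2×18.8125 in, A_gv = 18.813, A_nv = 2×(18.8125 − 4.5×1.3125)×0.5 = 12.906 in²; tension across gage: (7.5 − 2×1.3125)×0.5 = 2.4375 in². R_n = min(0.6×65×12.906, 0.6×50×18.813) + 1.0×65×2.4375 = min(503.33, 564.39) + 158.44 = 661.77 kips. φR_n = 0.75 × 661.77 = 496.3 kips.
Tension yield (gross): A_g = 13.25×0.5 = 6.625 in². φR_n = 0.90 × 50 × 6.625 = 298.1 kips.
Tension rupture (net): A_n = (13.25 − 3×1.3125)×0.5 = 4.6563 in² (U = 1.0, A_e = A_n). φR_n = 0.75 × 65 × 4.6563 = 227.0 kips.
Governing: min(760.4, 894.0, 496.3, 298.1, 227.0) = 227.0 kips → net-section rupture.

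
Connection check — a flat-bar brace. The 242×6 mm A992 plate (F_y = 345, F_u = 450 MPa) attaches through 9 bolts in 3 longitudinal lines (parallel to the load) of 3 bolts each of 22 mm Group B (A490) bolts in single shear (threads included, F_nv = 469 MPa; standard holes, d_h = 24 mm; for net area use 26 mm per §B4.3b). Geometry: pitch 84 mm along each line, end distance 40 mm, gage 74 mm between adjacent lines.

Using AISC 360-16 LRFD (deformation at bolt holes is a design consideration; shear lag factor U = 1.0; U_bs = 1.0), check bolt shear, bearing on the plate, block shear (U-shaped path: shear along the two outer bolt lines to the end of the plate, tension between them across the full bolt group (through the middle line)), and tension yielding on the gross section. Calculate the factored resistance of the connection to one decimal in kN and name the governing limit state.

Bolt shear: A_b = π(22)²/4 = 380.13 mm². φR_n = 0.75 × 469 × 380.13 × 9 × 1 = 1203.4 kN.
Bearing (6 mm plate, F_u = 450 MPa): end bolts L_c = 40 − 24/2 = 28, R_n = min(1.2×28×6×450, 2.4×22×6×450) = 90.72 kN/bolt; interior L_c = 84 − 24 = 60, R_n = 142.56 kN/bolt. φR_n = 0.75 × (3×90.72 + 6×142.56) = 845.6 kN.
Block shear: shear path 2×[40+2×84] = 2×208 mm, A_gv = 2496, A_nv = 2×(208 − 2.5×26)×6 = 1716 mm²; tension across gage: (148 − 2×26)×6 = 576 mm². R_n = min(0.6×450×1716, 0.6×345×2496) + 1.0×450×576 = min(463.32, 516.67) + 259.2 = 722.52 kN. φR_n = 0.75 × 722.52 = 541.9 kN.
Tension yield (gross): A_g = 242×6 = 1452 mm². φR_n = 0.90 × 345 × 1452 = 450.8 kN.
Governing: min(1203.4, 845.6, 541.9, 450.8) = 450.8 kN → gross-section yield.

450.8 kN (gross-section yield governs)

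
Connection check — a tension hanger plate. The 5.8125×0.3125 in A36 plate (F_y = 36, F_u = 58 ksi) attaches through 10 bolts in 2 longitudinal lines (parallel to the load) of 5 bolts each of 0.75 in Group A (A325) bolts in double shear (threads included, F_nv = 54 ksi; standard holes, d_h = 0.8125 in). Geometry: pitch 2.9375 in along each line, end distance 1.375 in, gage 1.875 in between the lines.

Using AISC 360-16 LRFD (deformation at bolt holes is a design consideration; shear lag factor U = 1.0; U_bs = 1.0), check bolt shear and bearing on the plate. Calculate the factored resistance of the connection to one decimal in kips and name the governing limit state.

Bolt shear: A_b = π(0.75)²/4 = 0.44179 in². φR_n = 0.75 × 54 × 0.44179 × 10 × 2 = 357.8 kips.
Bearing (0.3125 in plate, F_u = 58 ksi): end bolts L_c = 1.375 − 0.8125/2 = 0.96875, R_n = min(1.2×0.96875×0.3125×58, 2.4×0.75×0.3125×58) = 21.07 kips/bolt; interior L_c = 2.9375 − 0.8125 = 2.125, R_n = 32.625 kips/bolt. φR_n = 0.75 × (2×21.07 + 8×32.625) = 227.4 kips.
Governing: min(357.8, 227.4) = 227.4 kips → bearing.

227.4 kips (bearing governs)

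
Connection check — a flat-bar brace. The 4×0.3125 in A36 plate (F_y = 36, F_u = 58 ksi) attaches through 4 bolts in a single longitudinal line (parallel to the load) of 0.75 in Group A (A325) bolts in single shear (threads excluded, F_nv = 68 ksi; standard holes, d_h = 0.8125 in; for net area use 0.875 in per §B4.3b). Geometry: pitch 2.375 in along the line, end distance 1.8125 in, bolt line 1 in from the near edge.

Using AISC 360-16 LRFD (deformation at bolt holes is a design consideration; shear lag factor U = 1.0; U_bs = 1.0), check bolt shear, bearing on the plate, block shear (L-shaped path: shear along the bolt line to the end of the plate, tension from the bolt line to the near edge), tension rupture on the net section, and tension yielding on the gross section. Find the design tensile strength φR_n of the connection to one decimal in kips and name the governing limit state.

40.5 kips (gross-section yield governs)

Bolt shear: A_b = π(0.75)²/4 = 0.44179 in². φR_n = 0.75 × 68 × 0.44179 × 4 × 1 = 90.1 kips.
Bearing (0.3125 in plate, F_u = 58 ksi): end bolts L_c = 1.8125 − 0.8125/2 = 1.40625, R_n = min(1.2×1.40625×0.3125×58, 2.4×0.75×0.3125×58) = 30.586 kips/bolt; interior L_c = 2.375 − 0.8125 = 1.5625, R_n = 32.625 kips/bolt. φR_n = 0.75 × (1×30.586 + 3×32.625) = 96.3 kips.
Block shear: shear path 1×[1.8125+3×2.375] = 1×8.9375 in, A_gv = 2.793, A_nv = 1×(8.9375 − 3.5×0.875)×0.3125 = 1.8359 in²; tension to near edge: (1 − 0.5×0.875)×0.3125 = 0.17578 in². R_n = min(0.6×58×1.8359, 0.6×36×2.793) + 1.0×58×0.17578 = min(63.889, 60.329) + 10.195 = 70.524 kips. φR_n = 0.75 × 70.524 = 52.9 kips.
Tension rupture (net): A_n = (4 − 1×0.875)×0.3125 = 0.97656 in² (U = 1.0, A_e = A_n). φR_n = 0.75 × 58 × 0.97656 = 42.5 kips.
Tension yield (gross): A_g = 4×0.3125 = 1.25 in². φR_n = 0.90 × 36 × 1.25 = 40.5 kips.
Governing: min(90.1, 96.3, 52.9, 42.5, 40.5) = 40.5 kips → gross-section yield.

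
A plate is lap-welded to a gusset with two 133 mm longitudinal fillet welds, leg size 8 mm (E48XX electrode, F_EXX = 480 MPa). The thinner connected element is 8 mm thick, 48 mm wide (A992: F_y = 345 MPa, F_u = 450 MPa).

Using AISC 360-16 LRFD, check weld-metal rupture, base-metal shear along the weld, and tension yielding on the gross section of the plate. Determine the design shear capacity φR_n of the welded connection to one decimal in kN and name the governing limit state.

Weld metal: throat = 0.707×8 = 5.656 mm, L = 2×133 = 266 mm. φR_n = 0.75 × 0.6 × 480 × 5.656 × 266 = 325.0 kN.
Base metal shear (8 mm plate): yield φR_n = 1.0×0.6×345×8×266 = 440.5 kN; rupture φR_n = 0.75×0.6×450×8×266 = 430.9 kN; take 430.9 kN (rupture).
Tension yield (gross): A_g = 48×8 = 384 mm². φR_n = 0.90 × 345 × 384 = 119.2 kN.
Governing: min(325.0, 430.9, 119.2) = 119.2 kN → gross-section yield.

119.2 kN (gross-section yield governs)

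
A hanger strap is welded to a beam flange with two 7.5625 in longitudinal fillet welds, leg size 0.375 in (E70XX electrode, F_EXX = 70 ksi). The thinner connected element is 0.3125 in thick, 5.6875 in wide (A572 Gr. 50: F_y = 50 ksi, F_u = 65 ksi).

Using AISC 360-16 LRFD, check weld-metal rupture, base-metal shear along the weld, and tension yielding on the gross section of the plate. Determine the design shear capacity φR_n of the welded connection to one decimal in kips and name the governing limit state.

80.0 kips (gross-section yield governs)

Weld metal: throat = 0.707×0.375 = 0.26513 in, L = 2×7.5625 = 15.125 in. φR_n = 0.75 × 0.6 × 70 × 0.26513 × 15.125 = 126.3 kips.
Base metal shear (0.3125 in plate): yield φR_n = 1.0×0.6×50×0.3125×15.125 = 141.8 kips; rupture φR_n = 0.75×0.6×65×0.3125×15.125 = 138.3 kips; take 138.3 kips (rupture).
Tension yield (gross): A_g = 5.6875×0.3125 = 1.7773 in². φR_n = 0.90 × 50 × 1.7773 = 80.0 kips.
Governing: min(126.3, 138.3, 80.0) = 80.0 kips → gross-section yield.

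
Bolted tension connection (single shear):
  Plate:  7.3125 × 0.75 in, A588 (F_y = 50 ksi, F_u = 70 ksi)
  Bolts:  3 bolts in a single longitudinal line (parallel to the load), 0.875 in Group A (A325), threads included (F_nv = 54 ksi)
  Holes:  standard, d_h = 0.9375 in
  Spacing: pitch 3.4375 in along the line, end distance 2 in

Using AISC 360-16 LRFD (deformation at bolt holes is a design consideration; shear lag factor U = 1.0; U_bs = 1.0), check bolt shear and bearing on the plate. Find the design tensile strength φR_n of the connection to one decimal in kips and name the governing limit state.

73.1 kips (bolt shear governs)

Bolt shear: A_b = π(0.875)²/4 = 0.60132 in². φR_n = 0.75 × 54 × 0.60132 × 3 × 1 = 73.1 kips.
Bearing (0.75 in plate, F_u = 70 ksi): end bolts L_c = 2 − 0.9375/2 = 1.53125, R_n = min(1.2×1.53125×0.75×70, 2.4×0.875×0.75×70) = 96.469 kips/bolt; interior L_c = 3.4375 − 0.9375 = 2.5, R_n = 110.25 kips/bolt. φR_n = 0.75 × (1×96.469 + 2×110.25) = 237.7 kips.
Governing: min(73.1, 237.7) = 73.1 kips → bolt shear.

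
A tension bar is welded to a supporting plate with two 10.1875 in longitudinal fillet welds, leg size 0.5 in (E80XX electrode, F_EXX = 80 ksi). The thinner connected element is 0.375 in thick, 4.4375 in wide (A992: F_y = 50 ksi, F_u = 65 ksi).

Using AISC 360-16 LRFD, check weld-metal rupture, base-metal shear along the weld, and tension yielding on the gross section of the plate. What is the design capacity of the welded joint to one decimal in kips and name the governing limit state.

74.9 kips (gross-section yield governs)

Weld metal: throat = 0.707×0.5 = 0.3535 in, L = 2×10.1875 = 20.375 in. φR_n = 0.75 × 0.6 × 80 × 0.3535 × 20.375 = 259.3 kips.
Base metal shear (0.375 in plate): yield φR_n = 1.0×0.6×50×0.375×20.375 = 229.2 kips; rupture φR_n = 0.75×0.6×65×0.375×20.375 = 223.5 kips; take 223.5 kips (rupture).
Tension yield (gross): A_g = 4.4375×0.375 = 1.6641 in². φR_n = 0.90 × 50 × 1.6641 = 74.9 kips.
Governing: min(259.3, 223.5, 74.9) = 74.9 kips → gross-section yield.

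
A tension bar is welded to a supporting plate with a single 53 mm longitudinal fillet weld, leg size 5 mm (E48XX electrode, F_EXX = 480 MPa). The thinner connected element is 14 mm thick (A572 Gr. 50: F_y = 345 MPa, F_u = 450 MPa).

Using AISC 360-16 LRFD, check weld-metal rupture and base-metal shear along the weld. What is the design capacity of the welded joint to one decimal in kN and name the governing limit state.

40.5 kN (weld metal governs)

Weld metal: throat = 0.707×5 = 3.535 mm, L = 53 mm. φR_n = 0.75 × 0.6 × 480 × 3.535 × 53 = 40.5 kN.
Base metal shear (14 mm plate): yield φR_n = 1.0×0.6×345×14×53 = 153.6 kN; rupture φR_n = 0.75×0.6×450×14×53 = 150.3 kN; take 150.3 kN (rupture).
Governing: min(40.5, 150.3) = 40.5 kN → weld metal.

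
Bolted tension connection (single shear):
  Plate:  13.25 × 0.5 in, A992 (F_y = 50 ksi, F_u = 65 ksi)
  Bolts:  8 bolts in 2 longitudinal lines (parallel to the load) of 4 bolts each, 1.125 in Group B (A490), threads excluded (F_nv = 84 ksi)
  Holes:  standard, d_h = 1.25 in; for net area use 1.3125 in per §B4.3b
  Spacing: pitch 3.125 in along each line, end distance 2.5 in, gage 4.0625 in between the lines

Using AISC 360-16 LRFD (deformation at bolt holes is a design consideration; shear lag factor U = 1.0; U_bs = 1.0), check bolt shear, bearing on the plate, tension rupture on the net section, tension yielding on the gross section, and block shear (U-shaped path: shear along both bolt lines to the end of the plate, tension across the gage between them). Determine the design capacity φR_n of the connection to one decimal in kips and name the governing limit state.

Bolt shear: A_b = π(1.125)²/4 = 0.99402 in². φR_n = 0.75 × 84 × 0.99402 × 8 × 1 = 501.0 kips.
Bearing (0.5 in plate, F_u = 65 ksi): end bolts L_c = 2.5 − 1.25/2 = 1.875, R_n = min(1.2×1.875×0.5×65, 2.4×1.125×0.5×65) = 73.125 kips/bolt; interior L_c = 3.125 − 1.25 = 1.875, R_n = 73.125 kips/bolt. φR_n = 0.75 × (2×73.125 + 6×73.125) = 438.8 kips.
Tension rupture (net): A_n = (13.25 − 2×1.3125)×0.5 = 5.3125 in² (U = 1.0, A_e = A_n). φR_n = 0.75 × 65 × 5.3125 = 259.0 kips.
Tension yield (gross): A_g = 13.25×0.5 = 6.625 in². φR_n = 0.90 × 50 × 6.625 = 298.1 kips.
Block shear: shear path 2×[2.5+3×3.125] = 2×11.875 in, A_gv = 11.875, A_nv = 2×(11.875 − 3.5×1.3125)×0.5 = 7.2813 in²; tension across gage: (4.0625 − 1×1.3125)×0.5 = 1.375 in². R_n = min(0.6×65×7.2813, 0.6×50×11.875) + 1.0×65×1.375 = min(283.97, 356.25) + 89.375 = 373.35 kips. φR_n = 0.75 × 373.35 = 280.0 kips.
Governing: min(501.0, 438.8, 259.0, 298.1, 280.0) = 259.0 kips → net-section rupture.

259.0 kips (net-section rupture governs)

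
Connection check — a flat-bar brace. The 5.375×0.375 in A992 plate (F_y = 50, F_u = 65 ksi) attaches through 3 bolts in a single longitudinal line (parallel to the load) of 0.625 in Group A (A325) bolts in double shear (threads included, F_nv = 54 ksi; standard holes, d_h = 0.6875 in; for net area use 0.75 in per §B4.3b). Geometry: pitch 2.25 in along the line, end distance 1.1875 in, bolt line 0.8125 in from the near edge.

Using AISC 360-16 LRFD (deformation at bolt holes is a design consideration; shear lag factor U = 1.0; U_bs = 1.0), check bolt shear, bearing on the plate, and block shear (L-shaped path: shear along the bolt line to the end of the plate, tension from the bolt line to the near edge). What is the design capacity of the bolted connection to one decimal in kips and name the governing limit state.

Bolt shear: A_b = π(0.625)²/4 = 0.3068 in². φR_n = 0.75 × 54 × 0.3068 × 3 × 2 = 74.6 kips.
Bearing (0.375 in plate, F_u = 65 ksi): end bolts L_c = 1.1875 − 0.6875/2 = 0.84375, R_n = min(1.2×0.84375×0.375×65, 2.4×0.625×0.375×65) = 24.68 kips/bolt; interior L_c = 2.25 − 0.6875 = 1.5625, R_n = 36.563 kips/bolt. φR_n = 0.75 × (1×24.68 + 2×36.563) = 73.4 kips.
Block shear: shear path 1×[1.1875+2×2.25] = 1×5.6875 in, A_gv = 2.1328, A_nv = 1×(5.6875 − 2.5×0.75)×0.375 = 1.4297 in²; tension to near edge: (0.8125 − 0.5×0.75)×0.375 = 0.16406 in². R_n = min(0.6×65×1.4297, 0.6×50×2.1328) + 1.0×65×0.16406 = min(55.758, 63.984) + 10.664 = 66.422 kips. φR_n = 0.75 × 66.422 = 49.8 kips.
Governing: min(74.6, 73.4, 49.8) = 49.8 kips → block shear.

49.8 kips (block shear governs)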